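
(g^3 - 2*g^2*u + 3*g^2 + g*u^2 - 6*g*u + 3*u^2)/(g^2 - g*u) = g - u + 3 - 3*u/g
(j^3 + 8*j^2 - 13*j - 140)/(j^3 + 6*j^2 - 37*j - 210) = (j - 4)/(j - 6)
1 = 1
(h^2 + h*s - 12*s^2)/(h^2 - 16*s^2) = (-h + 3*s)/(-h + 4*s)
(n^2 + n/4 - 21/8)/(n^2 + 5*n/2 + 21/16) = 2*(2*n - 3)/(4*n + 3)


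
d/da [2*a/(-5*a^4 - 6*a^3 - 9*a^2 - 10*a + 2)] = 2*(15*a^4 + 12*a^3 + 9*a^2 + 2)/(25*a^8 + 60*a^7 + 126*a^6 + 208*a^5 + 181*a^4 + 156*a^3 + 64*a^2 - 40*a + 4)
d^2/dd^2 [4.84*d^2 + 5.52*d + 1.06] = 9.68000000000000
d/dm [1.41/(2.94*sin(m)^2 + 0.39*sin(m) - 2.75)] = -(8.2908*sin(m) + 0.5499)*cos(m)/(2.94*sin(m)^2 + 0.39*sin(m) - 2.75)^2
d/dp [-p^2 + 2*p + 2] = 2 - 2*p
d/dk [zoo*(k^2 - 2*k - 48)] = zoo*(k - 1)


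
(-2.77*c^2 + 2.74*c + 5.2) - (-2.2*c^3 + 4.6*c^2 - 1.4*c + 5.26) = 2.2*c^3 - 7.37*c^2 + 4.14*c - 0.0599999999999996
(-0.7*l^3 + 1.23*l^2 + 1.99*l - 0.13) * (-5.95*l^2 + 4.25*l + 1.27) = 4.165*l^5 - 10.2935*l^4 - 7.502*l^3 + 10.7931*l^2 + 1.9748*l - 0.1651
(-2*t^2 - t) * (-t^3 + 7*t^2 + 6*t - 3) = 2*t^5 - 13*t^4 - 19*t^3 + 3*t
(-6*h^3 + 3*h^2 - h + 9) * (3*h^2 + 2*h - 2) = -18*h^5 - 3*h^4 + 15*h^3 + 19*h^2 + 20*h - 18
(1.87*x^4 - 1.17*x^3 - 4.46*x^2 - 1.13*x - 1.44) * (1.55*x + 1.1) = 2.8985*x^5 + 0.2435*x^4 - 8.2*x^3 - 6.6575*x^2 - 3.475*x - 1.584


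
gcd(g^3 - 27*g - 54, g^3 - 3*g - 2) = 1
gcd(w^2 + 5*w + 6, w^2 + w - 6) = w + 3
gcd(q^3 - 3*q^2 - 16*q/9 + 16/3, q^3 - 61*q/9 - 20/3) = q^2 - 5*q/3 - 4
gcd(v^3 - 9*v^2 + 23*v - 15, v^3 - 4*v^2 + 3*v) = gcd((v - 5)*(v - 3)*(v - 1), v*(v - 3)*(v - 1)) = v^2 - 4*v + 3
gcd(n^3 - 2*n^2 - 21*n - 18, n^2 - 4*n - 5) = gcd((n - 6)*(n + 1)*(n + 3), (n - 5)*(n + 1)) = n + 1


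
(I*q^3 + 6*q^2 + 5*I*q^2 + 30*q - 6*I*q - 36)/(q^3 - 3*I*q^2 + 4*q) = (I*q^3 + q^2*(6 + 5*I) + 6*q*(5 - I) - 36)/(q*(q^2 - 3*I*q + 4))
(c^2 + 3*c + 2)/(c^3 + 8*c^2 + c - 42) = (c^2 + 3*c + 2)/(c^3 + 8*c^2 + c - 42)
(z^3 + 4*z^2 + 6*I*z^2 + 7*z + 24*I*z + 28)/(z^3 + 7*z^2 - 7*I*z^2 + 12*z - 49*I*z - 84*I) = (z^2 + 6*I*z + 7)/(z^2 + z*(3 - 7*I) - 21*I)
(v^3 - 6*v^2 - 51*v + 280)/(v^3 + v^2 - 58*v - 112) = (v - 5)/(v + 2)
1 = 1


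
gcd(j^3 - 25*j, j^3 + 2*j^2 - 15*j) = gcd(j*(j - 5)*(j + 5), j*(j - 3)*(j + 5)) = j^2 + 5*j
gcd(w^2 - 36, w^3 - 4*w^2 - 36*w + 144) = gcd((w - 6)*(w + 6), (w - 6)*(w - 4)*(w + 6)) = w^2 - 36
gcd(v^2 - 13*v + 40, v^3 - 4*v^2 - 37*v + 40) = v - 8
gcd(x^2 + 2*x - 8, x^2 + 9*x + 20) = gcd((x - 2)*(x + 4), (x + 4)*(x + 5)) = x + 4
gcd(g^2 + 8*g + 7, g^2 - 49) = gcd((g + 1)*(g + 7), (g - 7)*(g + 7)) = g + 7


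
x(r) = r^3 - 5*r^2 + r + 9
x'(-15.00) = 826.00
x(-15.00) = -4506.00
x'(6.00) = 49.00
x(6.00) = 51.00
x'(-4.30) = 99.47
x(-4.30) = -167.26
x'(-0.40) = 5.48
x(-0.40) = 7.74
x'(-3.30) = 66.67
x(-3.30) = -84.69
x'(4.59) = 18.30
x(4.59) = 4.95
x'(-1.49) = 22.56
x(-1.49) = -6.90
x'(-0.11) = 2.14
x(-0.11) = 8.83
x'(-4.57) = 109.35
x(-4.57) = -195.44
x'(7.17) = 83.53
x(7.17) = 127.73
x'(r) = 3*r^2 - 10*r + 1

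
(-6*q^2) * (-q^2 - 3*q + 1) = 6*q^4 + 18*q^3 - 6*q^2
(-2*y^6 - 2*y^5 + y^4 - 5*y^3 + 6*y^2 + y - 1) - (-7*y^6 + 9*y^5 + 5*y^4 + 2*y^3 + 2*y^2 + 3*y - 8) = 5*y^6 - 11*y^5 - 4*y^4 - 7*y^3 + 4*y^2 - 2*y + 7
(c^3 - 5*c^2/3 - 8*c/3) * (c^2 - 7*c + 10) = c^5 - 26*c^4/3 + 19*c^3 + 2*c^2 - 80*c/3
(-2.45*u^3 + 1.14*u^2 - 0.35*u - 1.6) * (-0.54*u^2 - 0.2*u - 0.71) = 1.323*u^5 - 0.1256*u^4 + 1.7005*u^3 + 0.1246*u^2 + 0.5685*u + 1.136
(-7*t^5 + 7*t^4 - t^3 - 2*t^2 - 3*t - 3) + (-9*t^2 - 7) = -7*t^5 + 7*t^4 - t^3 - 11*t^2 - 3*t - 10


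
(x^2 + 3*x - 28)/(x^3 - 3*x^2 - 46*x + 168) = 1/(x - 6)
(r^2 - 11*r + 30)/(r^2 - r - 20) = (r - 6)/(r + 4)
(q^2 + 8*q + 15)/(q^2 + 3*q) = (q + 5)/q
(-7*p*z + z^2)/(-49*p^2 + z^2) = z/(7*p + z)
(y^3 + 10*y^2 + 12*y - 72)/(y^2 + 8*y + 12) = (y^2 + 4*y - 12)/(y + 2)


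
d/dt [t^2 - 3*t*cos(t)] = 3*t*sin(t) + 2*t - 3*cos(t)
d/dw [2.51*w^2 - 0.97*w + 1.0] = 5.02*w - 0.97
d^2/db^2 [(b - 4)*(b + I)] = 2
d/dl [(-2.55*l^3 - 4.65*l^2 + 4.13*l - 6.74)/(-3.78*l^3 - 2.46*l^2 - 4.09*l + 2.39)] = (-11.304*l^4 + 52.0818*l^3 - 65.5368*l^2 - 55.3878*l - 17.6959)/(14.2884*l^6 + 18.5976*l^5 + 36.972*l^4 + 2.0544*l^3 + 4.9693*l^2 - 19.5502*l + 5.7121)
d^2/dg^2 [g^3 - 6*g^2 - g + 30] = 6*g - 12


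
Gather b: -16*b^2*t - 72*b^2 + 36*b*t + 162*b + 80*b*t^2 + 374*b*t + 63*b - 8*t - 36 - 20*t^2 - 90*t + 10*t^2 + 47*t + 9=b^2*(-16*t - 72) + b*(80*t^2 + 410*t + 225) - 10*t^2 - 51*t - 27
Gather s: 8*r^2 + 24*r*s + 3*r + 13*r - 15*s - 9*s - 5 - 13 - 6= 8*r^2 + 16*r + s*(24*r - 24) - 24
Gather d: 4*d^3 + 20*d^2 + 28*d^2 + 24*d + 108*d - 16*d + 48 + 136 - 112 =4*d^3 + 48*d^2 + 116*d + 72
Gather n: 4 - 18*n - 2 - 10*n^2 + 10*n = -10*n^2 - 8*n + 2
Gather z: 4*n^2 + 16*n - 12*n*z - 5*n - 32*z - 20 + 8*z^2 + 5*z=4*n^2 + 11*n + 8*z^2 + z*(-12*n - 27) - 20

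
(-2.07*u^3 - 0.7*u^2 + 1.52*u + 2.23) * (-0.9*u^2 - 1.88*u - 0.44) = 1.863*u^5 + 4.5216*u^4 + 0.8588*u^3 - 4.5566*u^2 - 4.8612*u - 0.9812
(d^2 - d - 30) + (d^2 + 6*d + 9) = 2*d^2 + 5*d - 21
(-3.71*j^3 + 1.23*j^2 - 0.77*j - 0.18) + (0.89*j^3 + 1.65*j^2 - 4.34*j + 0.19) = -2.82*j^3 + 2.88*j^2 - 5.11*j + 0.01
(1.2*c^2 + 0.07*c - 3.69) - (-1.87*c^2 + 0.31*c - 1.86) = 3.07*c^2 - 0.24*c - 1.83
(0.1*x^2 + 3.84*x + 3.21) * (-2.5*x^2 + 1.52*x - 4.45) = -0.25*x^4 - 9.448*x^3 - 2.6332*x^2 - 12.2088*x - 14.2845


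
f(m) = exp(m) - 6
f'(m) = exp(m)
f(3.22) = 19.03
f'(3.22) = 25.03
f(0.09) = -4.91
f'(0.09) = 1.09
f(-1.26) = -5.72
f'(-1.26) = 0.28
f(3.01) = 14.29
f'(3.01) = 20.29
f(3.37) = 23.08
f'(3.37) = 29.08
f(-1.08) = -5.66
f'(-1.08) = 0.34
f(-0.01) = -5.01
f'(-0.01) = 0.99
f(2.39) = 4.91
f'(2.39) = 10.91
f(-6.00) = -6.00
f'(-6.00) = 0.00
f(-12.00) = -6.00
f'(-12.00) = 0.00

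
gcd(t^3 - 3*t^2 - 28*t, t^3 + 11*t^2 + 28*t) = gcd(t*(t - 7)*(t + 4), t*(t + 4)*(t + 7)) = t^2 + 4*t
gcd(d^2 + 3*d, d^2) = d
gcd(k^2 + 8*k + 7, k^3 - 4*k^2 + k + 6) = k + 1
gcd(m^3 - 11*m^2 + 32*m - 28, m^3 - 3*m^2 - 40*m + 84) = m^2 - 9*m + 14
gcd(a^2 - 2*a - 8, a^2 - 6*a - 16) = a + 2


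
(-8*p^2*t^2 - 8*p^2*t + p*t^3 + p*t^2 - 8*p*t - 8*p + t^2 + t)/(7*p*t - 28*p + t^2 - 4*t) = (-8*p^2*t^2 - 8*p^2*t + p*t^3 + p*t^2 - 8*p*t - 8*p + t^2 + t)/(7*p*t - 28*p + t^2 - 4*t)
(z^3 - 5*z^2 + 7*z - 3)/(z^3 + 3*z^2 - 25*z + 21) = (z - 1)/(z + 7)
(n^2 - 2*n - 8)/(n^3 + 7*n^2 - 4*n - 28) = (n - 4)/(n^2 + 5*n - 14)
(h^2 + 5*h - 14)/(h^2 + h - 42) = (h - 2)/(h - 6)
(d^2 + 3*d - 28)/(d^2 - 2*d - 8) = (d + 7)/(d + 2)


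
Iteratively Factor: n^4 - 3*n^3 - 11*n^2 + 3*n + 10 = (n - 5)*(n^3 + 2*n^2 - n - 2) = (n - 5)*(n + 2)*(n^2 - 1) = (n - 5)*(n - 1)*(n + 2)*(n + 1)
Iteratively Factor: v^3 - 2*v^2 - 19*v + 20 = (v - 1)*(v^2 - v - 20) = (v - 1)*(v + 4)*(v - 5)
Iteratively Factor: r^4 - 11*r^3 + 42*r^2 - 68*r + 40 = (r - 2)*(r^3 - 9*r^2 + 24*r - 20) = (r - 5)*(r - 2)*(r^2 - 4*r + 4) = (r - 5)*(r - 2)^2*(r - 2)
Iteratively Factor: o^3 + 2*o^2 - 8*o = (o - 2)*(o^2 + 4*o) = (o - 2)*(o + 4)*(o)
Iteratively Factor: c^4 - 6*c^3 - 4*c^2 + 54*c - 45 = (c + 3)*(c^3 - 9*c^2 + 23*c - 15) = (c - 3)*(c + 3)*(c^2 - 6*c + 5) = (c - 3)*(c - 1)*(c + 3)*(c - 5)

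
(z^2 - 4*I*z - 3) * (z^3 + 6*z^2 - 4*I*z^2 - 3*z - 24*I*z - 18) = z^5 + 6*z^4 - 8*I*z^4 - 22*z^3 - 48*I*z^3 - 132*z^2 + 24*I*z^2 + 9*z + 144*I*z + 54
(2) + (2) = 4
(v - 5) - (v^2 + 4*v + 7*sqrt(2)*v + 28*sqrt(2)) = -v^2 - 7*sqrt(2)*v - 3*v - 28*sqrt(2) - 5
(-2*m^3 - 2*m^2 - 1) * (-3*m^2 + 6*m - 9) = 6*m^5 - 6*m^4 + 6*m^3 + 21*m^2 - 6*m + 9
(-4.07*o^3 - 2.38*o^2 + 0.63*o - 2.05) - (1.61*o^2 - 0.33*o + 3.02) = -4.07*o^3 - 3.99*o^2 + 0.96*o - 5.07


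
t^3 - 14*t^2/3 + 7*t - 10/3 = (t - 2)*(t - 5/3)*(t - 1)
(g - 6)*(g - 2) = g^2 - 8*g + 12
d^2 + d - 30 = (d - 5)*(d + 6)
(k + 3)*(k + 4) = k^2 + 7*k + 12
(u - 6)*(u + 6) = u^2 - 36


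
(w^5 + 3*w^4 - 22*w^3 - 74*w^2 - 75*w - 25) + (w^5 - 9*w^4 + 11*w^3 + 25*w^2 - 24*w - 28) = 2*w^5 - 6*w^4 - 11*w^3 - 49*w^2 - 99*w - 53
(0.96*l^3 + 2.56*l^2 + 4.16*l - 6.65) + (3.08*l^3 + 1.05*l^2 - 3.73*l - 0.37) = 4.04*l^3 + 3.61*l^2 + 0.43*l - 7.02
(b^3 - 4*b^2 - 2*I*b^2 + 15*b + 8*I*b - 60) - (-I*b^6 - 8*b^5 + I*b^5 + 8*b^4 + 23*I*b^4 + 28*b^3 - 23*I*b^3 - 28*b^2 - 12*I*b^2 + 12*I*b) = I*b^6 + 8*b^5 - I*b^5 - 8*b^4 - 23*I*b^4 - 27*b^3 + 23*I*b^3 + 24*b^2 + 10*I*b^2 + 15*b - 4*I*b - 60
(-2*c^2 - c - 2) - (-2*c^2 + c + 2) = -2*c - 4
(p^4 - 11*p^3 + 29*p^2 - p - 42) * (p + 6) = p^5 - 5*p^4 - 37*p^3 + 173*p^2 - 48*p - 252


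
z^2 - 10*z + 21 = (z - 7)*(z - 3)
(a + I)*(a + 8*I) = a^2 + 9*I*a - 8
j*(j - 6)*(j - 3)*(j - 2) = j^4 - 11*j^3 + 36*j^2 - 36*j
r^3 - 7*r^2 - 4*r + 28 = (r - 7)*(r - 2)*(r + 2)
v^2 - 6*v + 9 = (v - 3)^2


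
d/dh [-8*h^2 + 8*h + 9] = 8 - 16*h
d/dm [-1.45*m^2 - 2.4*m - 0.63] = -2.9*m - 2.4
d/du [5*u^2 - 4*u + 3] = 10*u - 4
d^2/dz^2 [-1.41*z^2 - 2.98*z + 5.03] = -2.82000000000000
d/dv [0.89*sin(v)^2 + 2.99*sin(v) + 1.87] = (1.78*sin(v) + 2.99)*cos(v)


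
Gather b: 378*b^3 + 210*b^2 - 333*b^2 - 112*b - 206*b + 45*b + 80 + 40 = 378*b^3 - 123*b^2 - 273*b + 120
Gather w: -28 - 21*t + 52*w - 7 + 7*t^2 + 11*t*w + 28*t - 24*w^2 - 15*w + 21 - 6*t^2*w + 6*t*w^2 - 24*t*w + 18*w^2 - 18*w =7*t^2 + 7*t + w^2*(6*t - 6) + w*(-6*t^2 - 13*t + 19) - 14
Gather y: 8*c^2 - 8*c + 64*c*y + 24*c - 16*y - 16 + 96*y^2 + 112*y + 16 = 8*c^2 + 16*c + 96*y^2 + y*(64*c + 96)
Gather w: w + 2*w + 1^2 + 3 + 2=3*w + 6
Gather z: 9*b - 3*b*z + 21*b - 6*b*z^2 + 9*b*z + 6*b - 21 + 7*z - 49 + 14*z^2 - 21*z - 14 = 36*b + z^2*(14 - 6*b) + z*(6*b - 14) - 84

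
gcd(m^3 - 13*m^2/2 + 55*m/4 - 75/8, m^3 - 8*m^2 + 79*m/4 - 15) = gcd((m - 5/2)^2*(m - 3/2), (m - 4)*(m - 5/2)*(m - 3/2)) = m^2 - 4*m + 15/4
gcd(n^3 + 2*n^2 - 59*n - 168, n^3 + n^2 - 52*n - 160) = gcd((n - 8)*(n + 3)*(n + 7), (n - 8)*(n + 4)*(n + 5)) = n - 8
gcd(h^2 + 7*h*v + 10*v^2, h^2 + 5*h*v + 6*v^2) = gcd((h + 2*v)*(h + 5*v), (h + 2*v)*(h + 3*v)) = h + 2*v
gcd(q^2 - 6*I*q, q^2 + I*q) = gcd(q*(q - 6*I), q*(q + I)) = q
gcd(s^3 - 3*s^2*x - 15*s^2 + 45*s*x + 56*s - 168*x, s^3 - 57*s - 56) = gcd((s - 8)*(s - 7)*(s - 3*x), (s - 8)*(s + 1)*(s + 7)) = s - 8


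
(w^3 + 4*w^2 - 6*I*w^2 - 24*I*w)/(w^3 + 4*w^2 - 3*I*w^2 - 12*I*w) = (w - 6*I)/(w - 3*I)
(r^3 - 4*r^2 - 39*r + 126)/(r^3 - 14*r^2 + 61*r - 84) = (r + 6)/(r - 4)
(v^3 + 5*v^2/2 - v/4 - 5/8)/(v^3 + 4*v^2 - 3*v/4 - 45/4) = (4*v^2 - 1)/(2*(2*v^2 + 3*v - 9))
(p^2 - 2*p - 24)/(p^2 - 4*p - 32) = (p - 6)/(p - 8)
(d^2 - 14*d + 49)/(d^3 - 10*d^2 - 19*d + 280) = (d - 7)/(d^2 - 3*d - 40)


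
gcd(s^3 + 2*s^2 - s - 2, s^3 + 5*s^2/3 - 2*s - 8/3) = s^2 + 3*s + 2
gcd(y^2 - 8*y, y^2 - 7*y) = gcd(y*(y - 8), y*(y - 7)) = y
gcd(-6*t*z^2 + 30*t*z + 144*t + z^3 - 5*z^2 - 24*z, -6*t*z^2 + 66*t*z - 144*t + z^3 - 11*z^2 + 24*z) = -6*t*z + 48*t + z^2 - 8*z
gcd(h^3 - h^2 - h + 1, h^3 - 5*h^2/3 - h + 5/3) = h^2 - 1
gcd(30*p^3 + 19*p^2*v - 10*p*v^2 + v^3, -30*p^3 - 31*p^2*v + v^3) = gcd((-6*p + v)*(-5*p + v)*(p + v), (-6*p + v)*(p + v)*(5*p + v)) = 6*p^2 + 5*p*v - v^2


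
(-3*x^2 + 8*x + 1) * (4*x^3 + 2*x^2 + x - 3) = -12*x^5 + 26*x^4 + 17*x^3 + 19*x^2 - 23*x - 3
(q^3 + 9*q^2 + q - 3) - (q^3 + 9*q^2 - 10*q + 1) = 11*q - 4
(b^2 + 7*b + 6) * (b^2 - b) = b^4 + 6*b^3 - b^2 - 6*b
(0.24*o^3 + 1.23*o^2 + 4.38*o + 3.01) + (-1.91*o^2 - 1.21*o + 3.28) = 0.24*o^3 - 0.68*o^2 + 3.17*o + 6.29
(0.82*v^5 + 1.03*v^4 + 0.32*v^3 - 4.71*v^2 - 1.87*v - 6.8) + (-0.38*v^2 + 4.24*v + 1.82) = 0.82*v^5 + 1.03*v^4 + 0.32*v^3 - 5.09*v^2 + 2.37*v - 4.98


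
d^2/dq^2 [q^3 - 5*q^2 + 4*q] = 6*q - 10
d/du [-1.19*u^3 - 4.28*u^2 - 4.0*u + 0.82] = -3.57*u^2 - 8.56*u - 4.0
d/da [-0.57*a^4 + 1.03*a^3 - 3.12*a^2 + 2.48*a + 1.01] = -2.28*a^3 + 3.09*a^2 - 6.24*a + 2.48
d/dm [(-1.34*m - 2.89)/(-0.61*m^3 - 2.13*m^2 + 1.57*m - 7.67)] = (-1.6348*m^3 - 8.1429*m^2 - 12.3114*m + 14.8151)/(0.3721*m^6 + 2.5986*m^5 + 2.6215*m^4 + 2.6692*m^3 + 35.1391*m^2 - 24.0838*m + 58.8289)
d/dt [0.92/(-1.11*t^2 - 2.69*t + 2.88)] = (2.0424*t + 2.4748)/(1.11*t^2 + 2.69*t - 2.88)^2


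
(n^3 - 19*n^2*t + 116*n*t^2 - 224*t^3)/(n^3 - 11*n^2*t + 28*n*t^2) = (n - 8*t)/n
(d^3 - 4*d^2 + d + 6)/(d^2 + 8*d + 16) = (d^3 - 4*d^2 + d + 6)/(d^2 + 8*d + 16)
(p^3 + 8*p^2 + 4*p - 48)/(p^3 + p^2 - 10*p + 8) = (p + 6)/(p - 1)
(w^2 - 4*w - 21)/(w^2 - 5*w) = (w^2 - 4*w - 21)/(w*(w - 5))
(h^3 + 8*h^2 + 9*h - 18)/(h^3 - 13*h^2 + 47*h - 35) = (h^2 + 9*h + 18)/(h^2 - 12*h + 35)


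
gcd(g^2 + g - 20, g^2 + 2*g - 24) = g - 4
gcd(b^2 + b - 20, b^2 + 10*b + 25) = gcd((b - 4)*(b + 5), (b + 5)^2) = b + 5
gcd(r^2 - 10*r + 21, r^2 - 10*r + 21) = r^2 - 10*r + 21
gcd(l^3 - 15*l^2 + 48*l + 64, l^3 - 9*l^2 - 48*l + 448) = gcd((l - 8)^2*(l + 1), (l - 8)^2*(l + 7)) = l^2 - 16*l + 64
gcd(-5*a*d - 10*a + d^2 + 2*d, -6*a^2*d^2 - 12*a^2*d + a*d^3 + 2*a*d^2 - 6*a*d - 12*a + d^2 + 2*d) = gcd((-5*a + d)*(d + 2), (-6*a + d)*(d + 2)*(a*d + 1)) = d + 2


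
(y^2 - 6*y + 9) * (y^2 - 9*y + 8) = y^4 - 15*y^3 + 71*y^2 - 129*y + 72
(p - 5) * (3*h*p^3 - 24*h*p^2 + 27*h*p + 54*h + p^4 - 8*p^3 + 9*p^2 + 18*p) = 3*h*p^4 - 39*h*p^3 + 147*h*p^2 - 81*h*p - 270*h + p^5 - 13*p^4 + 49*p^3 - 27*p^2 - 90*p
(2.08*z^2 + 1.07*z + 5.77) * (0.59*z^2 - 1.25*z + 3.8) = 1.2272*z^4 - 1.9687*z^3 + 9.9708*z^2 - 3.1465*z + 21.926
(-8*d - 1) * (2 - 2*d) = 16*d^2 - 14*d - 2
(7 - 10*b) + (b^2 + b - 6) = b^2 - 9*b + 1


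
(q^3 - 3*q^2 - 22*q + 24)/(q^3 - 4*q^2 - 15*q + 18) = (q + 4)/(q + 3)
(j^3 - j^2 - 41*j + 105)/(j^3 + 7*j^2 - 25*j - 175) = (j - 3)/(j + 5)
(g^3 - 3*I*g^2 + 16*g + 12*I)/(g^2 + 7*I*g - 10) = (g^2 - 5*I*g + 6)/(g + 5*I)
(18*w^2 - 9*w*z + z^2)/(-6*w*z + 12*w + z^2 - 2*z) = (-3*w + z)/(z - 2)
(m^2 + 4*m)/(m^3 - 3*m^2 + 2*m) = (m + 4)/(m^2 - 3*m + 2)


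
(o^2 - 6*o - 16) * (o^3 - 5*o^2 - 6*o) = o^5 - 11*o^4 + 8*o^3 + 116*o^2 + 96*o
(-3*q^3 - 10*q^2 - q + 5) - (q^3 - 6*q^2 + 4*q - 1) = -4*q^3 - 4*q^2 - 5*q + 6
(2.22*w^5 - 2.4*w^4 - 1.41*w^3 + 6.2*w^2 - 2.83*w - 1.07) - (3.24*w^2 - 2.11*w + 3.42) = 2.22*w^5 - 2.4*w^4 - 1.41*w^3 + 2.96*w^2 - 0.72*w - 4.49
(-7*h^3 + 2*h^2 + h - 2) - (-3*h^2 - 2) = -7*h^3 + 5*h^2 + h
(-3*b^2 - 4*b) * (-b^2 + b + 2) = 3*b^4 + b^3 - 10*b^2 - 8*b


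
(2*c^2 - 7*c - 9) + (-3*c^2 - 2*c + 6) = -c^2 - 9*c - 3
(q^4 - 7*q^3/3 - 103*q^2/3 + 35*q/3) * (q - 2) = q^5 - 13*q^4/3 - 89*q^3/3 + 241*q^2/3 - 70*q/3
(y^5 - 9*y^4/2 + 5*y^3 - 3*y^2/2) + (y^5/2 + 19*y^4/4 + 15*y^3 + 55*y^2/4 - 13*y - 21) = 3*y^5/2 + y^4/4 + 20*y^3 + 49*y^2/4 - 13*y - 21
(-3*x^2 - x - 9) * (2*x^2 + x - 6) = -6*x^4 - 5*x^3 - x^2 - 3*x + 54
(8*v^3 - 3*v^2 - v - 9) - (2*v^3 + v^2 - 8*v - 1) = 6*v^3 - 4*v^2 + 7*v - 8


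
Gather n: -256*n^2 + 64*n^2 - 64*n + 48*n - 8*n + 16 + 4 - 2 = -192*n^2 - 24*n + 18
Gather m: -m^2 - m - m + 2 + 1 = -m^2 - 2*m + 3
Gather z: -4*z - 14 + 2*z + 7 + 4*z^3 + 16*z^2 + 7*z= 4*z^3 + 16*z^2 + 5*z - 7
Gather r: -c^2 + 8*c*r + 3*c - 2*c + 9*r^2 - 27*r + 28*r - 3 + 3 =-c^2 + c + 9*r^2 + r*(8*c + 1)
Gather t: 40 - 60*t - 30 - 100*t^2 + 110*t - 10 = -100*t^2 + 50*t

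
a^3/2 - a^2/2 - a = a*(a/2 + 1/2)*(a - 2)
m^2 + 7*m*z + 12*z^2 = (m + 3*z)*(m + 4*z)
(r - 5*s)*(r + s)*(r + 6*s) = r^3 + 2*r^2*s - 29*r*s^2 - 30*s^3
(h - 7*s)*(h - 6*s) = h^2 - 13*h*s + 42*s^2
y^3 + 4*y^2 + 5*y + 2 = (y + 1)^2*(y + 2)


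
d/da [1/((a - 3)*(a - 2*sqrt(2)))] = ((3 - a)*(a - 2*sqrt(2))^2 + (-a + 2*sqrt(2))*(a - 3)^2)/((a - 3)^3*(a - 2*sqrt(2))^3)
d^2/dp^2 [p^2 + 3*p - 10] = 2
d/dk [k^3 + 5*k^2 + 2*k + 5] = 3*k^2 + 10*k + 2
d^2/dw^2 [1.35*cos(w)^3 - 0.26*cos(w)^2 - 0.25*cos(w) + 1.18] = -0.7625*cos(w) + 0.52*cos(2*w) - 3.0375*cos(3*w)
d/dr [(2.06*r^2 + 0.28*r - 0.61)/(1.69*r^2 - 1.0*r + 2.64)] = (-2.5332*r^2 + 12.9386*r + 0.1292)/(2.8561*r^4 - 3.38*r^3 + 9.9232*r^2 - 5.28*r + 6.9696)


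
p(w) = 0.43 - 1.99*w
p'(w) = -1.99000000000000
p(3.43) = -6.40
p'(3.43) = -1.99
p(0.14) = 0.15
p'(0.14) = -1.99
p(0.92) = -1.40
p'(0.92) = -1.99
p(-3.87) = 8.13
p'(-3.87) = -1.99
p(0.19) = 0.05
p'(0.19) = -1.99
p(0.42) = -0.41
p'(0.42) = -1.99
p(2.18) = -3.91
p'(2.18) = -1.99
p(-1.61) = 3.63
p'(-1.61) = -1.99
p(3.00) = -5.54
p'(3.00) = -1.99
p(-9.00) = 18.34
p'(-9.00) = -1.99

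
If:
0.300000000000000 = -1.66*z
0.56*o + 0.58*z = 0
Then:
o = 0.19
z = -0.18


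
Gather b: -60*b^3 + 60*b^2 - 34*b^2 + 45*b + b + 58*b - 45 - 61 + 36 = -60*b^3 + 26*b^2 + 104*b - 70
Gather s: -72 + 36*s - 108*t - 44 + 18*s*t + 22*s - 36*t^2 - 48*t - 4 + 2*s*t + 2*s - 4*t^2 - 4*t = s*(20*t + 60) - 40*t^2 - 160*t - 120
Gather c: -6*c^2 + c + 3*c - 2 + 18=-6*c^2 + 4*c + 16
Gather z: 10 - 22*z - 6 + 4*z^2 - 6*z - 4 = 4*z^2 - 28*z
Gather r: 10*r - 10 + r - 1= 11*r - 11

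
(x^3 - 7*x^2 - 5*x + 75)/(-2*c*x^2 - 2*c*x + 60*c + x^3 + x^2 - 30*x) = (x^2 - 2*x - 15)/(-2*c*x - 12*c + x^2 + 6*x)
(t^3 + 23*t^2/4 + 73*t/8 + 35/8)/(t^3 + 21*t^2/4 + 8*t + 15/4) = (t + 7/2)/(t + 3)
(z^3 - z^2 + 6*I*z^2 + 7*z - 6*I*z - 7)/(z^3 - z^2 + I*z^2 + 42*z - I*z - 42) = (z - I)/(z - 6*I)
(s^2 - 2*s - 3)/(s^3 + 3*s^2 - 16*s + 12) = (s^2 - 2*s - 3)/(s^3 + 3*s^2 - 16*s + 12)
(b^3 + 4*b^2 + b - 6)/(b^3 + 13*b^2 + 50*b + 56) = (b^2 + 2*b - 3)/(b^2 + 11*b + 28)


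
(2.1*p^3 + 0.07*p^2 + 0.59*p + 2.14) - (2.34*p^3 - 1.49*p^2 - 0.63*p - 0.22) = -0.24*p^3 + 1.56*p^2 + 1.22*p + 2.36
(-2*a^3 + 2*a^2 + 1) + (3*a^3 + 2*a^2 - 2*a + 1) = a^3 + 4*a^2 - 2*a + 2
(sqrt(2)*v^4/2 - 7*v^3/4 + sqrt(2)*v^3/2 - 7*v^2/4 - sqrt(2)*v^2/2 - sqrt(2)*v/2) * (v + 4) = sqrt(2)*v^5/2 - 7*v^4/4 + 5*sqrt(2)*v^4/2 - 35*v^3/4 + 3*sqrt(2)*v^3/2 - 7*v^2 - 5*sqrt(2)*v^2/2 - 2*sqrt(2)*v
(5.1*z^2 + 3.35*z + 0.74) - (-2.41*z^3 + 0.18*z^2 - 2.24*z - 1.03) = 2.41*z^3 + 4.92*z^2 + 5.59*z + 1.77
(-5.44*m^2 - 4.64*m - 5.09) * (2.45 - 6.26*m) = 34.0544*m^3 + 15.7184*m^2 + 20.4954*m - 12.4705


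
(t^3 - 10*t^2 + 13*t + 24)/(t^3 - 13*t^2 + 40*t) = (t^2 - 2*t - 3)/(t*(t - 5))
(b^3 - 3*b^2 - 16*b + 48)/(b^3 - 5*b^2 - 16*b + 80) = (b - 3)/(b - 5)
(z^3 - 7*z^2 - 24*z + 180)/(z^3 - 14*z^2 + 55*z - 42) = (z^2 - z - 30)/(z^2 - 8*z + 7)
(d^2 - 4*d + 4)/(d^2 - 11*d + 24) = (d^2 - 4*d + 4)/(d^2 - 11*d + 24)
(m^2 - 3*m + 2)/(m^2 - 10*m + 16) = (m - 1)/(m - 8)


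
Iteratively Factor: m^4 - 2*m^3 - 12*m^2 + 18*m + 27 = (m + 1)*(m^3 - 3*m^2 - 9*m + 27) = (m - 3)*(m + 1)*(m^2 - 9) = (m - 3)^2*(m + 1)*(m + 3)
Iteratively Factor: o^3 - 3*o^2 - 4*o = (o)*(o^2 - 3*o - 4) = o*(o - 4)*(o + 1)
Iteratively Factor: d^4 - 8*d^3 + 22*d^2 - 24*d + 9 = (d - 3)*(d^3 - 5*d^2 + 7*d - 3) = (d - 3)^2*(d^2 - 2*d + 1) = (d - 3)^2*(d - 1)*(d - 1)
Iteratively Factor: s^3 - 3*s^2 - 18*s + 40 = (s - 5)*(s^2 + 2*s - 8) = (s - 5)*(s - 2)*(s + 4)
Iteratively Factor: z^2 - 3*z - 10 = (z + 2)*(z - 5)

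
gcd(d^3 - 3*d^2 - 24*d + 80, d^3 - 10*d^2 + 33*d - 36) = d - 4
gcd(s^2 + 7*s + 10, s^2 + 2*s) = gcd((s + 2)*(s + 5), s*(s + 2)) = s + 2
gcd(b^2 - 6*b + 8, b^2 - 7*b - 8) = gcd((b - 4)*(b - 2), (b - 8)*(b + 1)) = 1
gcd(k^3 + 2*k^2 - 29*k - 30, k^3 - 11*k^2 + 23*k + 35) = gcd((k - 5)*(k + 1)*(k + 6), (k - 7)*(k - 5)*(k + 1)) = k^2 - 4*k - 5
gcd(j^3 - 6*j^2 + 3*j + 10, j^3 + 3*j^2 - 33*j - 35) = j^2 - 4*j - 5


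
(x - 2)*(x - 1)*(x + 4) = x^3 + x^2 - 10*x + 8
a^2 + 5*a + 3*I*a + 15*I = (a + 5)*(a + 3*I)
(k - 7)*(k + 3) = k^2 - 4*k - 21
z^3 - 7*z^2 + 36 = (z - 6)*(z - 3)*(z + 2)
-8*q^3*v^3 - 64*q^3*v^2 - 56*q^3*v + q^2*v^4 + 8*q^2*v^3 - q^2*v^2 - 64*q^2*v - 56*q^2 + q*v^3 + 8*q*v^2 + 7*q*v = (-8*q + v)*(v + 7)*(q*v + 1)*(q*v + q)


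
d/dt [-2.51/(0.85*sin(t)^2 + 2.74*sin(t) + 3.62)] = (4.267*sin(t) + 6.8774)*cos(t)/(0.85*sin(t)^2 + 2.74*sin(t) + 3.62)^2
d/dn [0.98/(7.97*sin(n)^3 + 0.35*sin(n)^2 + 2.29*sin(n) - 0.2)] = (-0.686*sin(n) + 11.7159*cos(2*n) - 13.9601)*cos(n)/(7.97*sin(n)^3 + 0.35*sin(n)^2 + 2.29*sin(n) - 0.2)^2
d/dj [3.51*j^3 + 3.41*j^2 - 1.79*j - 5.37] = 10.53*j^2 + 6.82*j - 1.79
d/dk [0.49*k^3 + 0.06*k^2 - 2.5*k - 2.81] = 1.47*k^2 + 0.12*k - 2.5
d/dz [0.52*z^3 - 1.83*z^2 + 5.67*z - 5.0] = 1.56*z^2 - 3.66*z + 5.67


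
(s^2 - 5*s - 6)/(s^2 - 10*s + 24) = (s + 1)/(s - 4)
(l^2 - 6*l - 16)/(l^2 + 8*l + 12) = (l - 8)/(l + 6)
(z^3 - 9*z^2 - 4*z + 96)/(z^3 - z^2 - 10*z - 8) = (z^2 - 5*z - 24)/(z^2 + 3*z + 2)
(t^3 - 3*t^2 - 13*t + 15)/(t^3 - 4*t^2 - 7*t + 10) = (t + 3)/(t + 2)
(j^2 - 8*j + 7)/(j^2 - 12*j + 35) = (j - 1)/(j - 5)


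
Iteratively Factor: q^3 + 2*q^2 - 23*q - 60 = (q + 3)*(q^2 - q - 20) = (q - 5)*(q + 3)*(q + 4)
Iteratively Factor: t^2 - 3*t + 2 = (t - 2)*(t - 1)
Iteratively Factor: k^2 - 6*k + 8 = (k - 2)*(k - 4)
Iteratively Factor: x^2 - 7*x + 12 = (x - 3)*(x - 4)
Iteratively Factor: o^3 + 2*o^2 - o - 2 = (o - 1)*(o^2 + 3*o + 2) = (o - 1)*(o + 1)*(o + 2)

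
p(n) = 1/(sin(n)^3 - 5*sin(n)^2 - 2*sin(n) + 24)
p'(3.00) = -0.00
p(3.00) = 0.04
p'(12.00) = -0.00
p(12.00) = 0.04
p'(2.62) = -0.01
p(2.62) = 0.05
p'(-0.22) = -0.00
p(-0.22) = 0.04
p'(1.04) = 0.01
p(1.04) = 0.05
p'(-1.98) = 0.01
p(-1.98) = 0.05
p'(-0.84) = -0.01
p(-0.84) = 0.04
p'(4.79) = -0.00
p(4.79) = 0.05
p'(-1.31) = -0.01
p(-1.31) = 0.05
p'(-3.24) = -0.01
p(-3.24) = 0.04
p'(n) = (-3*sin(n)^2*cos(n) + 10*sin(n)*cos(n) + 2*cos(n))/(sin(n)^3 - 5*sin(n)^2 - 2*sin(n) + 24)^2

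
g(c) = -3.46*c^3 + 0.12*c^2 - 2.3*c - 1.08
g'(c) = -10.38*c^2 + 0.24*c - 2.3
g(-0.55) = 0.80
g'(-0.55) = -5.57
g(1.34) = -12.27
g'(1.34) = -20.62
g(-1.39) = 11.64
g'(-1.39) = -22.69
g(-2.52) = 60.85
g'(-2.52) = -68.82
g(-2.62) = 68.00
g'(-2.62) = -74.18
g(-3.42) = 146.60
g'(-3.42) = -124.53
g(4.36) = -295.60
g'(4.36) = -198.57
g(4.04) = -236.56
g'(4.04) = -170.75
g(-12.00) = 6022.68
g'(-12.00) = -1499.90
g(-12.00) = 6022.68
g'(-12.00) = -1499.90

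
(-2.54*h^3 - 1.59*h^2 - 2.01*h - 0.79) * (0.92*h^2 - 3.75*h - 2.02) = -2.3368*h^5 + 8.0622*h^4 + 9.2441*h^3 + 10.0225*h^2 + 7.0227*h + 1.5958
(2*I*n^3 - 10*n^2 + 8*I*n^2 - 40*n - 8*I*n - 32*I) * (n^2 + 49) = 2*I*n^5 - 10*n^4 + 8*I*n^4 - 40*n^3 + 90*I*n^3 - 490*n^2 + 360*I*n^2 - 1960*n - 392*I*n - 1568*I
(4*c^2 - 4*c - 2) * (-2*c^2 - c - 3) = -8*c^4 + 4*c^3 - 4*c^2 + 14*c + 6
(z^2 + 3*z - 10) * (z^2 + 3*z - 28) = z^4 + 6*z^3 - 29*z^2 - 114*z + 280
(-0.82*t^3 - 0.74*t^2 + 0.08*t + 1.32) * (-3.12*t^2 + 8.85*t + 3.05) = 2.5584*t^5 - 4.9482*t^4 - 9.2996*t^3 - 5.6674*t^2 + 11.926*t + 4.026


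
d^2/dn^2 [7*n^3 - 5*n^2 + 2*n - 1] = 42*n - 10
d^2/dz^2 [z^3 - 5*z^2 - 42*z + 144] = 6*z - 10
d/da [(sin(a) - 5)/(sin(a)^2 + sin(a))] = (-cos(a) + 10/tan(a) + 5*cos(a)/sin(a)^2)/(sin(a) + 1)^2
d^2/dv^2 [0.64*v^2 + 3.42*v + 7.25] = 1.28000000000000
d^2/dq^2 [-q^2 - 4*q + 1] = -2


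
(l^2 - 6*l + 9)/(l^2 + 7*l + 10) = (l^2 - 6*l + 9)/(l^2 + 7*l + 10)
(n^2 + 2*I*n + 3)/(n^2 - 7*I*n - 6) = (n + 3*I)/(n - 6*I)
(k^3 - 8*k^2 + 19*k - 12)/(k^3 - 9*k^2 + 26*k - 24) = (k - 1)/(k - 2)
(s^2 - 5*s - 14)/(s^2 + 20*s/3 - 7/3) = 3*(s^2 - 5*s - 14)/(3*s^2 + 20*s - 7)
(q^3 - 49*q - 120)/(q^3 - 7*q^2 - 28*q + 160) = (q + 3)/(q - 4)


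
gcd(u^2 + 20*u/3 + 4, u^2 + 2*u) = 1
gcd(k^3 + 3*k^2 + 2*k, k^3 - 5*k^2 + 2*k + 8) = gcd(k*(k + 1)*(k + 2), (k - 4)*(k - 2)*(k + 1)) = k + 1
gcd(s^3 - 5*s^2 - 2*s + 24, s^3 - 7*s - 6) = s^2 - s - 6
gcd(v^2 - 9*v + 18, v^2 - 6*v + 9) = v - 3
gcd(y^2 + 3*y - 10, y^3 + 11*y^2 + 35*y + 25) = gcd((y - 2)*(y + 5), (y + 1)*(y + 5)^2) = y + 5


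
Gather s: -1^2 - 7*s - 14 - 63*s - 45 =-70*s - 60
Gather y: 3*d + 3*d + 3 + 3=6*d + 6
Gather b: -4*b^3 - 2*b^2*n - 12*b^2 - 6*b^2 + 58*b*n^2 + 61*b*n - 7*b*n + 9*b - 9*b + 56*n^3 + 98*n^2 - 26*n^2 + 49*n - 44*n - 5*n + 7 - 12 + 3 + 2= -4*b^3 + b^2*(-2*n - 18) + b*(58*n^2 + 54*n) + 56*n^3 + 72*n^2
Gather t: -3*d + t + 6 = -3*d + t + 6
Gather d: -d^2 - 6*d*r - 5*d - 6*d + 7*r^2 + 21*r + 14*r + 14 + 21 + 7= -d^2 + d*(-6*r - 11) + 7*r^2 + 35*r + 42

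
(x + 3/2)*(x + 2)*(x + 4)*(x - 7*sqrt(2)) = x^4 - 7*sqrt(2)*x^3 + 15*x^3/2 - 105*sqrt(2)*x^2/2 + 17*x^2 - 119*sqrt(2)*x + 12*x - 84*sqrt(2)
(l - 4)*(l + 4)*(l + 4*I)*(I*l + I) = I*l^4 - 4*l^3 + I*l^3 - 4*l^2 - 16*I*l^2 + 64*l - 16*I*l + 64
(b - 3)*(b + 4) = b^2 + b - 12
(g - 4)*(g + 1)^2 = g^3 - 2*g^2 - 7*g - 4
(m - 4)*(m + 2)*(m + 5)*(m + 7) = m^4 + 10*m^3 + 3*m^2 - 166*m - 280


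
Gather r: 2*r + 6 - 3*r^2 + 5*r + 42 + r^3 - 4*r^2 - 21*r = r^3 - 7*r^2 - 14*r + 48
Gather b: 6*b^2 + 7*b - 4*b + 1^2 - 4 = 6*b^2 + 3*b - 3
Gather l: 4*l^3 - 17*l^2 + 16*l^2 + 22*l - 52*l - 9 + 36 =4*l^3 - l^2 - 30*l + 27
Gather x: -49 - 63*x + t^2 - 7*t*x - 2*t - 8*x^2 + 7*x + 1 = t^2 - 2*t - 8*x^2 + x*(-7*t - 56) - 48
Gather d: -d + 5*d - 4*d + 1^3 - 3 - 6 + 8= 0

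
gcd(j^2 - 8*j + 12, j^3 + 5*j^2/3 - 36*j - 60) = j - 6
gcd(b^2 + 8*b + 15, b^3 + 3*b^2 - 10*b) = b + 5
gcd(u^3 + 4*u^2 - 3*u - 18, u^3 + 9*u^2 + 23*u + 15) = u + 3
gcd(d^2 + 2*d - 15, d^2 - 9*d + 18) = d - 3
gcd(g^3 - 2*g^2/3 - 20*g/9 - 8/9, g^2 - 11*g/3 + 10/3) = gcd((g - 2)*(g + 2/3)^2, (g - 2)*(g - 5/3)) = g - 2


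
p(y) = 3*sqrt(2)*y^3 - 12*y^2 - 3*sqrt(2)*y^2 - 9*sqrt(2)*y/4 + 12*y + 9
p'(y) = 9*sqrt(2)*y^2 - 24*y - 6*sqrt(2)*y - 9*sqrt(2)/4 + 12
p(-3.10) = -300.82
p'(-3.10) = 231.84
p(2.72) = -1.81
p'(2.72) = 14.62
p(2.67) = -2.49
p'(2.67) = 12.82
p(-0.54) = -1.17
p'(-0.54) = 30.07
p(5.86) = 356.65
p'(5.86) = 255.53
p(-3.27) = -341.86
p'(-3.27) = 251.14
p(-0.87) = -13.76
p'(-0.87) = 46.71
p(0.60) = 9.36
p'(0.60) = -6.09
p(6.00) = 393.58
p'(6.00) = 272.11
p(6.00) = 393.58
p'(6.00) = 272.11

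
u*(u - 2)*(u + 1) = u^3 - u^2 - 2*u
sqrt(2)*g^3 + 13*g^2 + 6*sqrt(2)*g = g*(g + 6*sqrt(2))*(sqrt(2)*g + 1)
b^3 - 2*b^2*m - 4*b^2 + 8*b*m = b*(b - 4)*(b - 2*m)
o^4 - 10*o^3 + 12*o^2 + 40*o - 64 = (o - 8)*(o - 2)^2*(o + 2)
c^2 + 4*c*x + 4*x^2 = (c + 2*x)^2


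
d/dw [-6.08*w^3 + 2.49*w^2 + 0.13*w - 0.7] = -18.24*w^2 + 4.98*w + 0.13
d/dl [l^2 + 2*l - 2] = 2*l + 2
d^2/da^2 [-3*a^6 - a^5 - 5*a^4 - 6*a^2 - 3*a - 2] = -90*a^4 - 20*a^3 - 60*a^2 - 12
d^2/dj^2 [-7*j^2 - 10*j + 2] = -14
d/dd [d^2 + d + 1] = 2*d + 1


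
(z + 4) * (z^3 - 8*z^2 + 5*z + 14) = z^4 - 4*z^3 - 27*z^2 + 34*z + 56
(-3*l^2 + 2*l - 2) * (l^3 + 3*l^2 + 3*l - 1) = -3*l^5 - 7*l^4 - 5*l^3 + 3*l^2 - 8*l + 2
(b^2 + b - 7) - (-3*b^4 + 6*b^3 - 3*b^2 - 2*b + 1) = 3*b^4 - 6*b^3 + 4*b^2 + 3*b - 8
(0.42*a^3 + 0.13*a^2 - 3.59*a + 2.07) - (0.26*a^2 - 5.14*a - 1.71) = 0.42*a^3 - 0.13*a^2 + 1.55*a + 3.78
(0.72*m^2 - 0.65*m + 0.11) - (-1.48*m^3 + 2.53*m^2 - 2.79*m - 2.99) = 1.48*m^3 - 1.81*m^2 + 2.14*m + 3.1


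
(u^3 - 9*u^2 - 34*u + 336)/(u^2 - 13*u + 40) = (u^2 - u - 42)/(u - 5)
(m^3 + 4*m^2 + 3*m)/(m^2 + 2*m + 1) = m*(m + 3)/(m + 1)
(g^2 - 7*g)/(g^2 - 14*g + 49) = g/(g - 7)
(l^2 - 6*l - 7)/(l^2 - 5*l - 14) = (l + 1)/(l + 2)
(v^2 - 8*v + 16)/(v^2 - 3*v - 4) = (v - 4)/(v + 1)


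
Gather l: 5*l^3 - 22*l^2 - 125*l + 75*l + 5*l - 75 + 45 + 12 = 5*l^3 - 22*l^2 - 45*l - 18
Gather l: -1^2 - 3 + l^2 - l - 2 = l^2 - l - 6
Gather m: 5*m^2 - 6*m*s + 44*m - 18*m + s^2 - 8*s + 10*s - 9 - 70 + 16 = 5*m^2 + m*(26 - 6*s) + s^2 + 2*s - 63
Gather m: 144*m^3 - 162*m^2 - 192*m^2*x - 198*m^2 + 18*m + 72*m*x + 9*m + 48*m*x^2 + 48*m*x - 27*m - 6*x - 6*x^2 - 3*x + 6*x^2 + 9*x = 144*m^3 + m^2*(-192*x - 360) + m*(48*x^2 + 120*x)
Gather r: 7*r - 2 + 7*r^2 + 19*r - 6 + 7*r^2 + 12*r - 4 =14*r^2 + 38*r - 12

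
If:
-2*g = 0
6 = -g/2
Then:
No Solution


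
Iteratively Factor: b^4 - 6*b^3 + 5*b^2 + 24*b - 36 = (b - 3)*(b^3 - 3*b^2 - 4*b + 12) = (b - 3)^2*(b^2 - 4) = (b - 3)^2*(b - 2)*(b + 2)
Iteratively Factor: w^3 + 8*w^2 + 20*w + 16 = (w + 2)*(w^2 + 6*w + 8) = (w + 2)*(w + 4)*(w + 2)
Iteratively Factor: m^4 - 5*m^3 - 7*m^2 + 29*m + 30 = (m + 1)*(m^3 - 6*m^2 - m + 30) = (m + 1)*(m + 2)*(m^2 - 8*m + 15) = (m - 5)*(m + 1)*(m + 2)*(m - 3)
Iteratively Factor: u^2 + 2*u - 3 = (u - 1)*(u + 3)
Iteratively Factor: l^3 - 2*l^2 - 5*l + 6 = (l + 2)*(l^2 - 4*l + 3) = (l - 1)*(l + 2)*(l - 3)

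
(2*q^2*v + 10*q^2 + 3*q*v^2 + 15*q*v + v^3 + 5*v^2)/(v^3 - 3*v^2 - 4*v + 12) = (2*q^2*v + 10*q^2 + 3*q*v^2 + 15*q*v + v^3 + 5*v^2)/(v^3 - 3*v^2 - 4*v + 12)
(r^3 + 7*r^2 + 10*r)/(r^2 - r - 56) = r*(r^2 + 7*r + 10)/(r^2 - r - 56)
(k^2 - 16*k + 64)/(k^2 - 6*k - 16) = (k - 8)/(k + 2)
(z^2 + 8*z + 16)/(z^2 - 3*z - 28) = (z + 4)/(z - 7)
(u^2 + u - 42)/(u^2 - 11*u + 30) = (u + 7)/(u - 5)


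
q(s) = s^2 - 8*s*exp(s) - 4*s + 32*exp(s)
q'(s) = -8*s*exp(s) + 2*s + 24*exp(s) - 4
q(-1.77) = 18.08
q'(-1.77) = -1.04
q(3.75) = 84.10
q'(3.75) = -251.63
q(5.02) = -1230.40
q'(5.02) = -2440.77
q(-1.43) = 18.16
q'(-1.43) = 1.62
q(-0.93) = 20.15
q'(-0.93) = 6.54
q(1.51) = 86.41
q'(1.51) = 52.98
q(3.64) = 108.39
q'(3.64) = -191.75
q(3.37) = 144.43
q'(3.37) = -83.33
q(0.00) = 32.00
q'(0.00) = 20.00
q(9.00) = -324078.36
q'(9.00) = -388934.03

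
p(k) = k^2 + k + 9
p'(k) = 2*k + 1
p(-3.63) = 18.55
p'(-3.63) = -6.26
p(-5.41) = 32.86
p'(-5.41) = -9.82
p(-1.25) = 9.31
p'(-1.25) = -1.50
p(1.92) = 14.61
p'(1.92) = 4.84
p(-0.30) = 8.79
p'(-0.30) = 0.40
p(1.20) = 11.64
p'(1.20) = 3.40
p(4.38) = 32.56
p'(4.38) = 9.76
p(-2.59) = 13.12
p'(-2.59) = -4.18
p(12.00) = 165.00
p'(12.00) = 25.00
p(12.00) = 165.00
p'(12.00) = 25.00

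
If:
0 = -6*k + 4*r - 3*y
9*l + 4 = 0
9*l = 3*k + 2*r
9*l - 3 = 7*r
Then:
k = -2/3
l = -4/9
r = -1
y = 0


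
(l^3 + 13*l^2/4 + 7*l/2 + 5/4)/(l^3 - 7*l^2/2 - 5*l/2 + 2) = (4*l^2 + 9*l + 5)/(2*(2*l^2 - 9*l + 4))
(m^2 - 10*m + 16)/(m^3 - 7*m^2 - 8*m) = (m - 2)/(m*(m + 1))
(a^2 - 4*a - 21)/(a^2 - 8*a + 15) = (a^2 - 4*a - 21)/(a^2 - 8*a + 15)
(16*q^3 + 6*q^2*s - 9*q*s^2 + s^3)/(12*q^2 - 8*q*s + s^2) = (8*q^2 + 7*q*s - s^2)/(6*q - s)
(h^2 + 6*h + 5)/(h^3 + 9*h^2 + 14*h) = (h^2 + 6*h + 5)/(h*(h^2 + 9*h + 14))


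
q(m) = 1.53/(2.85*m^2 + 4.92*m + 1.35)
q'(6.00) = -0.00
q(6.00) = 0.01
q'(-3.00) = 0.12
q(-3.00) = 0.12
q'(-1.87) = 1.96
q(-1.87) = 0.72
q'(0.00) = -4.13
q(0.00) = 1.13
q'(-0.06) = -6.17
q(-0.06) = 1.44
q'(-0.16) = -15.17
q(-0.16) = 2.41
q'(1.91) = -0.05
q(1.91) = 0.07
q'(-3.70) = 0.05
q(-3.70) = 0.07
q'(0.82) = -0.28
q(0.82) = 0.21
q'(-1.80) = 2.74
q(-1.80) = 0.89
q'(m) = 1.53*(-5.7*m - 4.92)/(2.85*m^2 + 4.92*m + 1.35)^2 = (-8.721*m - 7.5276)/(2.85*m^2 + 4.92*m + 1.35)^2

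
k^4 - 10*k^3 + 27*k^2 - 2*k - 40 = (k - 5)*(k - 4)*(k - 2)*(k + 1)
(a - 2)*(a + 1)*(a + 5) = a^3 + 4*a^2 - 7*a - 10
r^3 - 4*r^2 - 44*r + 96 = (r - 8)*(r - 2)*(r + 6)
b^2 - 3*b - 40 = (b - 8)*(b + 5)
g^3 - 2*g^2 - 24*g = g*(g - 6)*(g + 4)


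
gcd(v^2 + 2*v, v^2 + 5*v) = v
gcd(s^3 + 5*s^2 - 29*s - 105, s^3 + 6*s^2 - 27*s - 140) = s^2 + 2*s - 35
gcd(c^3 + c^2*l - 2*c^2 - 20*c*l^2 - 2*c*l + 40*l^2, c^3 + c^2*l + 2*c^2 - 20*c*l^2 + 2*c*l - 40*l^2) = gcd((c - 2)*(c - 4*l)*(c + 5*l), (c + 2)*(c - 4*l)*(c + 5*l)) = c^2 + c*l - 20*l^2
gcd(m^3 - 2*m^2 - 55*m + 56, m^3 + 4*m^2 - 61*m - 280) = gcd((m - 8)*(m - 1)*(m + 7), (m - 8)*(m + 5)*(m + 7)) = m^2 - m - 56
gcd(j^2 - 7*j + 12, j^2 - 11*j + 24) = j - 3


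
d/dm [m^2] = 2*m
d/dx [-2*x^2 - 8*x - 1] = -4*x - 8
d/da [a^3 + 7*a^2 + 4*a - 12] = 3*a^2 + 14*a + 4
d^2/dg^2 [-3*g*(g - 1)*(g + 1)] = -18*g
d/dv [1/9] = 0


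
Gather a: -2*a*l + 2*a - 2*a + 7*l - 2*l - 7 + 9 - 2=-2*a*l + 5*l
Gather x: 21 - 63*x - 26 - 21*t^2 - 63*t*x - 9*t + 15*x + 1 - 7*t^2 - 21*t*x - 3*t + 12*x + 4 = -28*t^2 - 12*t + x*(-84*t - 36)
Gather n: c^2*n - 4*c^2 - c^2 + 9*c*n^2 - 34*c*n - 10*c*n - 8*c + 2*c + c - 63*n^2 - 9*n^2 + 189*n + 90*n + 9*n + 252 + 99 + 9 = -5*c^2 - 5*c + n^2*(9*c - 72) + n*(c^2 - 44*c + 288) + 360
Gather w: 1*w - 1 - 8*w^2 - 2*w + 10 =-8*w^2 - w + 9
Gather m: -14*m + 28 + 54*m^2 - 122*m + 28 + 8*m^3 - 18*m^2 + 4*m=8*m^3 + 36*m^2 - 132*m + 56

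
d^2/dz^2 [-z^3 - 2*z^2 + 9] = -6*z - 4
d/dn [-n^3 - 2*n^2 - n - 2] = -3*n^2 - 4*n - 1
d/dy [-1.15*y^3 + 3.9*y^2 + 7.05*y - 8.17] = -3.45*y^2 + 7.8*y + 7.05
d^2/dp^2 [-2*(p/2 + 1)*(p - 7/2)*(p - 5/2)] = 8 - 6*p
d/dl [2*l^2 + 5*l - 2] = 4*l + 5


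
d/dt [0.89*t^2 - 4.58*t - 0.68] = 1.78*t - 4.58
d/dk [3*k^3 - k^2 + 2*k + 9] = 9*k^2 - 2*k + 2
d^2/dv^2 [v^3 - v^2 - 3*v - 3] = 6*v - 2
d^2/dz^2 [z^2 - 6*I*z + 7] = 2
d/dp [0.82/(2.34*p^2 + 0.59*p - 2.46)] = (-3.8376*p - 0.4838)/(2.34*p^2 + 0.59*p - 2.46)^2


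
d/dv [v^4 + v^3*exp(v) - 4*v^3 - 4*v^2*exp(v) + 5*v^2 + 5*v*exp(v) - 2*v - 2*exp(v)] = v^3*exp(v) + 4*v^3 - v^2*exp(v) - 12*v^2 - 3*v*exp(v) + 10*v + 3*exp(v) - 2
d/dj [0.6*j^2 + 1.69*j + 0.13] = 1.2*j + 1.69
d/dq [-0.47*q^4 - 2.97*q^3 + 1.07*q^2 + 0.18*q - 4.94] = -1.88*q^3 - 8.91*q^2 + 2.14*q + 0.18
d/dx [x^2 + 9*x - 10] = 2*x + 9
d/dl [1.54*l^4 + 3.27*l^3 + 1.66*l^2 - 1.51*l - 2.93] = 6.16*l^3 + 9.81*l^2 + 3.32*l - 1.51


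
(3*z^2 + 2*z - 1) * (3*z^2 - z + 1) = 9*z^4 + 3*z^3 - 2*z^2 + 3*z - 1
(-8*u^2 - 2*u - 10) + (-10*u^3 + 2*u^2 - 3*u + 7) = -10*u^3 - 6*u^2 - 5*u - 3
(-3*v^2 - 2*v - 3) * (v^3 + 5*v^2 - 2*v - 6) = -3*v^5 - 17*v^4 - 7*v^3 + 7*v^2 + 18*v + 18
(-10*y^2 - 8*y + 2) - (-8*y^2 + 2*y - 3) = -2*y^2 - 10*y + 5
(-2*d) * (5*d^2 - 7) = -10*d^3 + 14*d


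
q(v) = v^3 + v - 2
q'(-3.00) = 28.00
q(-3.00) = -32.00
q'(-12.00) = 433.00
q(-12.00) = -1742.00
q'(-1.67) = 9.37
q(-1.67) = -8.33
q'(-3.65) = 40.97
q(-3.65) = -54.28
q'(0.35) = 1.37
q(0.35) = -1.61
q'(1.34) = 6.39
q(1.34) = 1.75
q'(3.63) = 40.53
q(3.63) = 49.46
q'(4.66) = 66.15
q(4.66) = 103.85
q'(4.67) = 66.43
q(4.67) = 104.52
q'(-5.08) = 78.42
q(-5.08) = -138.18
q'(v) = 3*v^2 + 1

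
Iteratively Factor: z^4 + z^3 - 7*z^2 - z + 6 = (z + 3)*(z^3 - 2*z^2 - z + 2) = (z - 1)*(z + 3)*(z^2 - z - 2) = (z - 2)*(z - 1)*(z + 3)*(z + 1)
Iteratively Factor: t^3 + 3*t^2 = (t)*(t^2 + 3*t) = t^2*(t + 3)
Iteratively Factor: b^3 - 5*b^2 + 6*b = (b - 3)*(b^2 - 2*b) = (b - 3)*(b - 2)*(b)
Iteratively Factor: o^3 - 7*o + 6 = (o - 1)*(o^2 + o - 6) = (o - 2)*(o - 1)*(o + 3)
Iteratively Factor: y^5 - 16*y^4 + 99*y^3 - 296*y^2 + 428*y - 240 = (y - 5)*(y^4 - 11*y^3 + 44*y^2 - 76*y + 48) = (y - 5)*(y - 3)*(y^3 - 8*y^2 + 20*y - 16) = (y - 5)*(y - 4)*(y - 3)*(y^2 - 4*y + 4) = (y - 5)*(y - 4)*(y - 3)*(y - 2)*(y - 2)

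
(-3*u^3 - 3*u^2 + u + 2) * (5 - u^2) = 3*u^5 + 3*u^4 - 16*u^3 - 17*u^2 + 5*u + 10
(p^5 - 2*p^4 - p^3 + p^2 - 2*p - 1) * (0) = 0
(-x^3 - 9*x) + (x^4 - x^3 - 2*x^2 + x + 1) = x^4 - 2*x^3 - 2*x^2 - 8*x + 1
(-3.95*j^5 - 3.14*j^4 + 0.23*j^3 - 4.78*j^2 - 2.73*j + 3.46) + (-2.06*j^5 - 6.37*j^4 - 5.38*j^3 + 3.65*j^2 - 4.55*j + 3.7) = -6.01*j^5 - 9.51*j^4 - 5.15*j^3 - 1.13*j^2 - 7.28*j + 7.16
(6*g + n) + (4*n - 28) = 6*g + 5*n - 28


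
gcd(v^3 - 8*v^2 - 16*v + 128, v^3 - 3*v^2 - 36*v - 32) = v^2 - 4*v - 32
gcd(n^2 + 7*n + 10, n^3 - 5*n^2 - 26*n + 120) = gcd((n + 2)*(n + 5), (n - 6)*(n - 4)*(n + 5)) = n + 5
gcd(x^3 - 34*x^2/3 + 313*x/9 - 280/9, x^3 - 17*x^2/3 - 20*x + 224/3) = x^2 - 29*x/3 + 56/3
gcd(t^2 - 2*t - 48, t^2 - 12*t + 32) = t - 8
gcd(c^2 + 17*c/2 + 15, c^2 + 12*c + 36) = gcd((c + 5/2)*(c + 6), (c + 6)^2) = c + 6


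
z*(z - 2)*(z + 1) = z^3 - z^2 - 2*z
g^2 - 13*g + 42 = (g - 7)*(g - 6)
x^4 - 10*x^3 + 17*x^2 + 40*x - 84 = (x - 7)*(x - 3)*(x - 2)*(x + 2)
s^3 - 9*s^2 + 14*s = s*(s - 7)*(s - 2)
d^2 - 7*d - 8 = (d - 8)*(d + 1)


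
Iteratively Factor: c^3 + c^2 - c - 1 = (c - 1)*(c^2 + 2*c + 1) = (c - 1)*(c + 1)*(c + 1)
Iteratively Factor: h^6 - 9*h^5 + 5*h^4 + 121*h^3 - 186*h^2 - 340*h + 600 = (h + 2)*(h^5 - 11*h^4 + 27*h^3 + 67*h^2 - 320*h + 300) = (h - 5)*(h + 2)*(h^4 - 6*h^3 - 3*h^2 + 52*h - 60) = (h - 5)*(h - 2)*(h + 2)*(h^3 - 4*h^2 - 11*h + 30) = (h - 5)*(h - 2)^2*(h + 2)*(h^2 - 2*h - 15) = (h - 5)*(h - 2)^2*(h + 2)*(h + 3)*(h - 5)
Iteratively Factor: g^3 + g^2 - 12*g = (g - 3)*(g^2 + 4*g) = (g - 3)*(g + 4)*(g)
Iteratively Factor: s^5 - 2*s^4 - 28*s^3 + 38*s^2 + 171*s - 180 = (s - 1)*(s^4 - s^3 - 29*s^2 + 9*s + 180) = (s - 1)*(s + 4)*(s^3 - 5*s^2 - 9*s + 45) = (s - 1)*(s + 3)*(s + 4)*(s^2 - 8*s + 15) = (s - 5)*(s - 1)*(s + 3)*(s + 4)*(s - 3)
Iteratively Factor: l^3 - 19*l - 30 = (l - 5)*(l^2 + 5*l + 6) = (l - 5)*(l + 2)*(l + 3)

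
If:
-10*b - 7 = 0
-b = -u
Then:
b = -7/10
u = -7/10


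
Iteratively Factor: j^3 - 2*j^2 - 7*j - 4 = (j + 1)*(j^2 - 3*j - 4) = (j - 4)*(j + 1)*(j + 1)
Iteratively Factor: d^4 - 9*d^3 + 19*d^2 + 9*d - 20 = (d - 5)*(d^3 - 4*d^2 - d + 4) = (d - 5)*(d + 1)*(d^2 - 5*d + 4) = (d - 5)*(d - 4)*(d + 1)*(d - 1)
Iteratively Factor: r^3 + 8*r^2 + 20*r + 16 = (r + 2)*(r^2 + 6*r + 8) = (r + 2)^2*(r + 4)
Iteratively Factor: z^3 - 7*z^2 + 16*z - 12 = (z - 3)*(z^2 - 4*z + 4) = (z - 3)*(z - 2)*(z - 2)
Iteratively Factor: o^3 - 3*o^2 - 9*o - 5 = (o + 1)*(o^2 - 4*o - 5) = (o + 1)^2*(o - 5)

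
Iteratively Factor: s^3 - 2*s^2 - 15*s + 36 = (s - 3)*(s^2 + s - 12) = (s - 3)^2*(s + 4)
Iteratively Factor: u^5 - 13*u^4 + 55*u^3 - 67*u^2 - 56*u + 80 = (u - 1)*(u^4 - 12*u^3 + 43*u^2 - 24*u - 80) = (u - 5)*(u - 1)*(u^3 - 7*u^2 + 8*u + 16) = (u - 5)*(u - 4)*(u - 1)*(u^2 - 3*u - 4) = (u - 5)*(u - 4)^2*(u - 1)*(u + 1)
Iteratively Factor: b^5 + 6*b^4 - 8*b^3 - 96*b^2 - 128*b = (b - 4)*(b^4 + 10*b^3 + 32*b^2 + 32*b) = b*(b - 4)*(b^3 + 10*b^2 + 32*b + 32) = b*(b - 4)*(b + 4)*(b^2 + 6*b + 8) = b*(b - 4)*(b + 2)*(b + 4)*(b + 4)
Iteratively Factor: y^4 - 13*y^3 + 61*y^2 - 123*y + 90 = (y - 3)*(y^3 - 10*y^2 + 31*y - 30) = (y - 3)*(y - 2)*(y^2 - 8*y + 15) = (y - 3)^2*(y - 2)*(y - 5)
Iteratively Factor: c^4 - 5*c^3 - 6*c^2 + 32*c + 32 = (c + 2)*(c^3 - 7*c^2 + 8*c + 16) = (c - 4)*(c + 2)*(c^2 - 3*c - 4) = (c - 4)*(c + 1)*(c + 2)*(c - 4)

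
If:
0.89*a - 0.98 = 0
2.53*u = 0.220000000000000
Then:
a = 1.10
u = 0.09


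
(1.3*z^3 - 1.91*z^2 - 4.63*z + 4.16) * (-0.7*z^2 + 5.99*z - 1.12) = -0.91*z^5 + 9.124*z^4 - 9.6559*z^3 - 28.5065*z^2 + 30.104*z - 4.6592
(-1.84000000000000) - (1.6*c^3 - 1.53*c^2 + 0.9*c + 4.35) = -1.6*c^3 + 1.53*c^2 - 0.9*c - 6.19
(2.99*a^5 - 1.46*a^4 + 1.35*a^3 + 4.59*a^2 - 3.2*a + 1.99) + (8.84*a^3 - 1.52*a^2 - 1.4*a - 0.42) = 2.99*a^5 - 1.46*a^4 + 10.19*a^3 + 3.07*a^2 - 4.6*a + 1.57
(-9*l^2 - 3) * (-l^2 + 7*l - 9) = 9*l^4 - 63*l^3 + 84*l^2 - 21*l + 27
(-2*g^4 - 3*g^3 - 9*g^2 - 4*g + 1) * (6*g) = -12*g^5 - 18*g^4 - 54*g^3 - 24*g^2 + 6*g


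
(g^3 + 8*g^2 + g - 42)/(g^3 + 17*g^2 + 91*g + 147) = (g - 2)/(g + 7)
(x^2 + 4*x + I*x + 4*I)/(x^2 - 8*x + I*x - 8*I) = (x + 4)/(x - 8)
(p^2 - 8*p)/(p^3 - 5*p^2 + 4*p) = (p - 8)/(p^2 - 5*p + 4)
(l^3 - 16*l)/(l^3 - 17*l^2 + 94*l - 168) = l*(l + 4)/(l^2 - 13*l + 42)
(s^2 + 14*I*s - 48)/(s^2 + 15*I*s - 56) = (s + 6*I)/(s + 7*I)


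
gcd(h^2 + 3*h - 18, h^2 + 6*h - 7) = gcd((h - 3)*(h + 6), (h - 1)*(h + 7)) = 1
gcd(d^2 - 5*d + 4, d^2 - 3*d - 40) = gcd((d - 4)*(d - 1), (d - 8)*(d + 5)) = 1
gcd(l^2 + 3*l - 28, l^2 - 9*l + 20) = l - 4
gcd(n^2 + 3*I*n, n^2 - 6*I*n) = n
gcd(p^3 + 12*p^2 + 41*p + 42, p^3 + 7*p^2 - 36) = p + 3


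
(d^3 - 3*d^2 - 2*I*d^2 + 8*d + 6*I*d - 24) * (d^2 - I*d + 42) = d^5 - 3*d^4 - 3*I*d^4 + 48*d^3 + 9*I*d^3 - 144*d^2 - 92*I*d^2 + 336*d + 276*I*d - 1008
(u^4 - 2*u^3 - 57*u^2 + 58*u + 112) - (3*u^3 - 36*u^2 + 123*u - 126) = u^4 - 5*u^3 - 21*u^2 - 65*u + 238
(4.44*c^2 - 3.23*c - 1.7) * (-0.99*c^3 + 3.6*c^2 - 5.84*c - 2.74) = -4.3956*c^5 + 19.1817*c^4 - 35.8746*c^3 + 0.577599999999997*c^2 + 18.7782*c + 4.658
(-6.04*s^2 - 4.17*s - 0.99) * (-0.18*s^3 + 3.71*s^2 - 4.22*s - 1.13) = 1.0872*s^5 - 21.6578*s^4 + 10.1963*s^3 + 20.7497*s^2 + 8.8899*s + 1.1187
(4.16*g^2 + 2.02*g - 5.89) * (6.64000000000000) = 27.6224*g^2 + 13.4128*g - 39.1096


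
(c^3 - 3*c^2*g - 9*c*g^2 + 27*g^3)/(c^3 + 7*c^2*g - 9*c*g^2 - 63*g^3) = (c - 3*g)/(c + 7*g)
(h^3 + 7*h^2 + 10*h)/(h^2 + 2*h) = h + 5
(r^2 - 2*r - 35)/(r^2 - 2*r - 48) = (-r^2 + 2*r + 35)/(-r^2 + 2*r + 48)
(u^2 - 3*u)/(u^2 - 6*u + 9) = u/(u - 3)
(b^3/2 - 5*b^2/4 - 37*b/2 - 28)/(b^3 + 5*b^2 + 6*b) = (2*b^2 - 9*b - 56)/(4*b*(b + 3))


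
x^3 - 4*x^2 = x^2*(x - 4)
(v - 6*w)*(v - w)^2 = v^3 - 8*v^2*w + 13*v*w^2 - 6*w^3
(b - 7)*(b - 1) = b^2 - 8*b + 7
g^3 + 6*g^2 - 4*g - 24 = (g - 2)*(g + 2)*(g + 6)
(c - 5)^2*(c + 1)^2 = c^4 - 8*c^3 + 6*c^2 + 40*c + 25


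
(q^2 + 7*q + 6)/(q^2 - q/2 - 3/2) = 2*(q + 6)/(2*q - 3)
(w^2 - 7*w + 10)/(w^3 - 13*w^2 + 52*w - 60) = 1/(w - 6)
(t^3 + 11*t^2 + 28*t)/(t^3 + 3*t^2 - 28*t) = (t + 4)/(t - 4)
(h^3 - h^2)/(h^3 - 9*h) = h*(h - 1)/(h^2 - 9)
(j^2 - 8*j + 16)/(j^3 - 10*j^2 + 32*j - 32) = 1/(j - 2)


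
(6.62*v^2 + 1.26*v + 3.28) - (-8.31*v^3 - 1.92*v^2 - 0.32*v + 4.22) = 8.31*v^3 + 8.54*v^2 + 1.58*v - 0.94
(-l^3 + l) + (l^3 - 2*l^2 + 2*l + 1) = -2*l^2 + 3*l + 1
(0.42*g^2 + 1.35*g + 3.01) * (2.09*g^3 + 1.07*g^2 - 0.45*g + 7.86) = 0.8778*g^5 + 3.2709*g^4 + 7.5464*g^3 + 5.9144*g^2 + 9.2565*g + 23.6586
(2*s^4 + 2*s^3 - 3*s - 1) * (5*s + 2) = 10*s^5 + 14*s^4 + 4*s^3 - 15*s^2 - 11*s - 2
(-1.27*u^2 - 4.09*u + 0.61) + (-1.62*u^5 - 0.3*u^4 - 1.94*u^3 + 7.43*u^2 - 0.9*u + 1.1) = -1.62*u^5 - 0.3*u^4 - 1.94*u^3 + 6.16*u^2 - 4.99*u + 1.71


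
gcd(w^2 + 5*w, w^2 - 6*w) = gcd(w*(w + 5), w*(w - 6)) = w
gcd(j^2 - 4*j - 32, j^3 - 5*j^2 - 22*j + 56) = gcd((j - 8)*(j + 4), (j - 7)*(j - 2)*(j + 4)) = j + 4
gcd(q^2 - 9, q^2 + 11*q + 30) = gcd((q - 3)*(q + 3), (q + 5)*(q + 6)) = 1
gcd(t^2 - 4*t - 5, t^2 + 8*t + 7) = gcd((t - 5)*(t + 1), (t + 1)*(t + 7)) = t + 1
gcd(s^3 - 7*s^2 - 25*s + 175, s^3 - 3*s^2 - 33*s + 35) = s^2 - 2*s - 35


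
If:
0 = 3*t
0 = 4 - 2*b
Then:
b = 2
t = 0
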